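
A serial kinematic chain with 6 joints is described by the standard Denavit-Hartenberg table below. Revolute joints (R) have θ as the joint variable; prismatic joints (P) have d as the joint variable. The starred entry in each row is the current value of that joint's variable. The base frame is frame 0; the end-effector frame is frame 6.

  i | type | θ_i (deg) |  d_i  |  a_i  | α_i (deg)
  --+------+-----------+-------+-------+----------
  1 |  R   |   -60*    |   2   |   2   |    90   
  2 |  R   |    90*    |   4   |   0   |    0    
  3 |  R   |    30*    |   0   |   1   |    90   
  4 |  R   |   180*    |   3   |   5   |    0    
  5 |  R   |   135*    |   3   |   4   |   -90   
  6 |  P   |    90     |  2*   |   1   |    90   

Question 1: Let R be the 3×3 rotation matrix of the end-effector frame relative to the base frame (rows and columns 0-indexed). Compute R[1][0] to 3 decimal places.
End-effector x-axis (col 0 of R) = (-0.4330,0.7500,-0.5000)
R[1][0] = 0.7500

0.750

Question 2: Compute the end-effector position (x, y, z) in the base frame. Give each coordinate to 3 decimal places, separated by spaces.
0.865 -6.670 4.710

after link 1: o_1 = (1.0000, -1.7321, 2.0000)
after link 2: o_2 = (-2.4641, -3.7321, 2.0000)
after link 3: o_3 = (-2.7141, -3.2990, 2.8660)
after link 4: o_4 = (-0.1651, -7.7141, 0.0359)
after link 5: o_5 = (2.8764, -7.3251, 3.9854)
after link 6: o_6 = (0.8650, -6.6699, 4.7101)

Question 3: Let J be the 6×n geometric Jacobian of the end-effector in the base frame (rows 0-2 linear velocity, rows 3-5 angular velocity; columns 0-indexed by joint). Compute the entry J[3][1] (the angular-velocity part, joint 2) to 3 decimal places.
-0.866

axis z_1 = (-0.8660,-0.5000,0.0000); lever o_n−o_1 = (-0.1350,-4.9378,2.7101)
cross product → J_v[:, 1] = (-1.3551,2.3470,4.2088)
J_ω[:, 1] = z_1
entry J[3][1] = -0.8660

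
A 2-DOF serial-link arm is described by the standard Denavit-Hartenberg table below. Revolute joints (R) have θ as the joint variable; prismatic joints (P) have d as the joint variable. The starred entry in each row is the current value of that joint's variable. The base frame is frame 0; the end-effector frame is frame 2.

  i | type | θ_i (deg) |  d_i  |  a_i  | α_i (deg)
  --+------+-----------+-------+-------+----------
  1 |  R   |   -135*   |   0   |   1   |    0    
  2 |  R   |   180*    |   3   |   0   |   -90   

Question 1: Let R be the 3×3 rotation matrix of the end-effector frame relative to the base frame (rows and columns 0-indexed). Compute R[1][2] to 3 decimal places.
0.707

End-effector z-axis (col 2 of R) = (-0.7071,0.7071,0.0000)
R[1][2] = 0.7071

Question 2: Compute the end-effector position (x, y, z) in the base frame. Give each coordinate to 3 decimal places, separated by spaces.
after link 1: o_1 = (-0.7071, -0.7071, 0.0000)
after link 2: o_2 = (-0.7071, -0.7071, 3.0000)

-0.707 -0.707 3.000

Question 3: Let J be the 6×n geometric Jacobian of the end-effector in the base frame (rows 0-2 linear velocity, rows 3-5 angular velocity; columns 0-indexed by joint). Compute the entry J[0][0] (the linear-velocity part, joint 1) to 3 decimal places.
0.707

axis z_0 = ẑ; lever o_n−o_0 = (-0.7071,-0.7071,3.0000)
cross product → J_v[:, 0] = (0.7071,-0.7071,0.0000)
J_ω[:, 0] = z_0
entry J[0][0] = 0.7071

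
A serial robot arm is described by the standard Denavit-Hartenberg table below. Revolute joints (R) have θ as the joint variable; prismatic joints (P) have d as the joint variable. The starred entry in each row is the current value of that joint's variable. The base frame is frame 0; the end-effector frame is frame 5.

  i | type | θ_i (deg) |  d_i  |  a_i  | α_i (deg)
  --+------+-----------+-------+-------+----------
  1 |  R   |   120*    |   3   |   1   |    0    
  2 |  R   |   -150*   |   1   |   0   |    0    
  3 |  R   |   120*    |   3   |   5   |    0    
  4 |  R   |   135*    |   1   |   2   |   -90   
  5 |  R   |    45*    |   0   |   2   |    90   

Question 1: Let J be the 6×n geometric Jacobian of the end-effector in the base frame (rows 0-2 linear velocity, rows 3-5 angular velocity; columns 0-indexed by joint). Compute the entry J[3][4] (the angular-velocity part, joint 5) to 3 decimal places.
axis z_4 = (0.7071,-0.7071,0.0000); lever o_n−o_4 = (-1.0000,-1.0000,-1.4142)
cross product → J_v[:, 4] = (1.0000,1.0000,-1.4142)
J_ω[:, 4] = z_4
entry J[3][4] = 0.7071

0.707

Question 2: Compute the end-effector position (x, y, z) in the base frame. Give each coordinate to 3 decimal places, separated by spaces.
-2.914 3.452 6.586

after link 1: o_1 = (-0.5000, 0.8660, 3.0000)
after link 2: o_2 = (-0.5000, 0.8660, 4.0000)
after link 3: o_3 = (-0.5000, 5.8660, 7.0000)
after link 4: o_4 = (-1.9142, 4.4518, 8.0000)
after link 5: o_5 = (-2.9142, 3.4518, 6.5858)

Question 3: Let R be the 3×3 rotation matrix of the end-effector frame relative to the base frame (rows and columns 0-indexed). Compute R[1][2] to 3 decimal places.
End-effector z-axis (col 2 of R) = (-0.5000,-0.5000,0.7071)
R[1][2] = -0.5000

-0.500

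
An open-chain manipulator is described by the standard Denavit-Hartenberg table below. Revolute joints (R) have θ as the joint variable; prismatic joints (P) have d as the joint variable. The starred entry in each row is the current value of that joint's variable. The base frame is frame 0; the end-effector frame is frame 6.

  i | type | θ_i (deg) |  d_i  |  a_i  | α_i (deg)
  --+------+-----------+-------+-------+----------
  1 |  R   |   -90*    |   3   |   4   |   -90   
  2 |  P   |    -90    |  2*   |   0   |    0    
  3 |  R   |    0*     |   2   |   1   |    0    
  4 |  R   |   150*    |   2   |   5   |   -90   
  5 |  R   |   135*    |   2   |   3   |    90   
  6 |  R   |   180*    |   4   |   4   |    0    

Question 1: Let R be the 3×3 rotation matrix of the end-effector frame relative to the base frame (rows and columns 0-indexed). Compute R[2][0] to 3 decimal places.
-0.612

End-effector x-axis (col 0 of R) = (0.7071,-0.3536,-0.6124)
R[2][0] = -0.6124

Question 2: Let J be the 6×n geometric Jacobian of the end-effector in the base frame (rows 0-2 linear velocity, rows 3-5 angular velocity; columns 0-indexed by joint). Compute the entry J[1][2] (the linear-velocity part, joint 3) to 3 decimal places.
7.392

axis z_2 = (1.0000,0.0000,0.0000); lever o_n−o_2 = (1.8787,-2.5357,-7.3920)
cross product → J_v[:, 2] = (-0.0000,7.3920,-2.5357)
J_ω[:, 2] = z_2
entry J[1][2] = 7.3920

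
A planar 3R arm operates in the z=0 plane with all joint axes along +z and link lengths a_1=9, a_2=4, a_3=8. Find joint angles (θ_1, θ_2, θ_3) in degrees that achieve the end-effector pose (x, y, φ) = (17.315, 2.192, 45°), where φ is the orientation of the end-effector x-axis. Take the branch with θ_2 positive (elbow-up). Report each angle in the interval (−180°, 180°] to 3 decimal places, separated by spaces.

-29.998 44.993 30.005

wrist centre = target − a_3·(cos φ, sin φ) = (11.6581, -3.4649)
cos θ_2 = (147.9176−9²−4²)/(2·9·4) = 0.7072; θ_2 = 44.9934° (elbow-up)
β = atan2(-3.4649,11.6581) = -16.5522°; ψ = atan2(2.8281,11.8288) = 13.4463°
θ_1 = β − ψ = -29.9984°
θ_3 = φ − θ_1 − θ_2 = 30.0051° (wrapped to (-180°,180°])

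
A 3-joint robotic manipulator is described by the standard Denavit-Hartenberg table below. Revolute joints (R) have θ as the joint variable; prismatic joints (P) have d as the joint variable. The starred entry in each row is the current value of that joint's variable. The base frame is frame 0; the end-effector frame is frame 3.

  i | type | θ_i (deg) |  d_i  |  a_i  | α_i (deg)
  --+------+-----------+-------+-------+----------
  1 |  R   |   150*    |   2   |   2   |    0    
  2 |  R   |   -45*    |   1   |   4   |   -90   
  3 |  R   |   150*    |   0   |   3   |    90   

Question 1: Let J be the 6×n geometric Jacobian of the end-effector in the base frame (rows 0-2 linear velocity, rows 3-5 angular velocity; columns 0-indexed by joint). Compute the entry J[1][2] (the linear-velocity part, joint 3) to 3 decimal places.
axis z_2 = (-0.9659,-0.2588,0.0000); lever o_n−o_2 = (0.6724,-2.5095,-1.5000)
cross product → J_v[:, 2] = (0.3882,-1.4489,2.5981)
J_ω[:, 2] = z_2
entry J[1][2] = -1.4489

-1.449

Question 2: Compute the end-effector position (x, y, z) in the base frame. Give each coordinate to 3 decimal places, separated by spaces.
after link 1: o_1 = (-1.7321, 1.0000, 2.0000)
after link 2: o_2 = (-2.7673, 4.8637, 3.0000)
after link 3: o_3 = (-2.0949, 2.3542, 1.5000)

-2.095 2.354 1.500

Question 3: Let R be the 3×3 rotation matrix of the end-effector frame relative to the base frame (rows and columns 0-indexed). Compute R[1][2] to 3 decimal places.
End-effector z-axis (col 2 of R) = (-0.1294,0.4830,-0.8660)
R[1][2] = 0.4830

0.483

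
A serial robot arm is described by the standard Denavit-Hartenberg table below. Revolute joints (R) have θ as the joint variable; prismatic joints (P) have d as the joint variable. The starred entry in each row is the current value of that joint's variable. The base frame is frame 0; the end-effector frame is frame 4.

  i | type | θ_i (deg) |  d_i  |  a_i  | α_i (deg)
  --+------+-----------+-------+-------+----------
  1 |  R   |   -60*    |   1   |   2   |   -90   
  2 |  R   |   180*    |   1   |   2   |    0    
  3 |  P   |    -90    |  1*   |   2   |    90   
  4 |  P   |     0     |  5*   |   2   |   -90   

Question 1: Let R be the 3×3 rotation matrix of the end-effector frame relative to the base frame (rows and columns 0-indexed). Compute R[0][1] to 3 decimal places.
-0.500

End-effector y-axis (col 1 of R) = (-0.5000,0.8660,-0.0000)
R[0][1] = -0.5000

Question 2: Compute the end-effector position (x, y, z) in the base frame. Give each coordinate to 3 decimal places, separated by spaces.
after link 1: o_1 = (1.0000, -1.7321, 1.0000)
after link 2: o_2 = (0.8660, 0.5000, 1.0000)
after link 3: o_3 = (1.7321, 1.0000, -1.0000)
after link 4: o_4 = (4.2321, -3.3301, -3.0000)

4.232 -3.330 -3.000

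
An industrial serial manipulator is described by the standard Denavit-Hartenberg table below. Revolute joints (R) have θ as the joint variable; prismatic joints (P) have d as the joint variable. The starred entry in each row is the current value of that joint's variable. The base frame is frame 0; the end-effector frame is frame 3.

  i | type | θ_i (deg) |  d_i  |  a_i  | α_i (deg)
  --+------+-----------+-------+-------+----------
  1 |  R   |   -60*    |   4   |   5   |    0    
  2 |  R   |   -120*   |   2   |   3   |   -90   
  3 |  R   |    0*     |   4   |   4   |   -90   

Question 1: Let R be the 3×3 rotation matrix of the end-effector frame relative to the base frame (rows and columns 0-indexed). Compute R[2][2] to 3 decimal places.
-1.000

End-effector z-axis (col 2 of R) = (0.0000,-0.0000,-1.0000)
R[2][2] = -1.0000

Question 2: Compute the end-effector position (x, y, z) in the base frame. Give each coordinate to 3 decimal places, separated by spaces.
after link 1: o_1 = (2.5000, -4.3301, 4.0000)
after link 2: o_2 = (-0.5000, -4.3301, 6.0000)
after link 3: o_3 = (-4.5000, -8.3301, 6.0000)

-4.500 -8.330 6.000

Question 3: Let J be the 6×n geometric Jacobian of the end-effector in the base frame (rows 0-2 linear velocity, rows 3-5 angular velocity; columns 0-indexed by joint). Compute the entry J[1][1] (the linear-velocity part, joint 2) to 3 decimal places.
axis z_1 = (0.0000,0.0000,1.0000); lever o_n−o_1 = (-7.0000,-4.0000,2.0000)
cross product → J_v[:, 1] = (4.0000,-7.0000,0.0000)
J_ω[:, 1] = z_1
entry J[1][1] = -7.0000

-7.000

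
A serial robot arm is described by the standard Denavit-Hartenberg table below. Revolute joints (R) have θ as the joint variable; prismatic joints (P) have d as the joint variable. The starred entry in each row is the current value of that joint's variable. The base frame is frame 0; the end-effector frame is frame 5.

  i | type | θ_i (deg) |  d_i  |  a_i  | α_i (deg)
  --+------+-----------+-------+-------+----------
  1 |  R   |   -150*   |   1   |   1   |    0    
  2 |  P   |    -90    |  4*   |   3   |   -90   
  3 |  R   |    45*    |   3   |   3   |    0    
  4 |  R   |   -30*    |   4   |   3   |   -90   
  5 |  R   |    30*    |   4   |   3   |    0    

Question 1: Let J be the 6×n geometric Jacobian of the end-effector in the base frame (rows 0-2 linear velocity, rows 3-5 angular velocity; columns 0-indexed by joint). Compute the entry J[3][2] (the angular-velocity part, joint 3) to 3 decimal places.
-0.866

axis z_2 = (-0.8660,-0.5000,0.0000); lever o_n−o_2 = (-8.0098,2.8734,-7.4339)
cross product → J_v[:, 2] = (3.7170,-6.4380,-6.4934)
J_ω[:, 2] = z_2
entry J[3][2] = -0.8660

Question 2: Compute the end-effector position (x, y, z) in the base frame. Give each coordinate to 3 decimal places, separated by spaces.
-10.376 4.972 -2.434

after link 1: o_1 = (-0.8660, -0.5000, 1.0000)
after link 2: o_2 = (-2.3660, 2.0981, 5.0000)
after link 3: o_3 = (-6.0248, 2.4352, 2.8787)
after link 4: o_4 = (-10.9378, 2.9447, 2.1022)
after link 5: o_5 = (-10.3759, 4.9715, -2.4339)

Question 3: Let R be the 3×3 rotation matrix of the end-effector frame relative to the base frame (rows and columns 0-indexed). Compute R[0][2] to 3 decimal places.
End-effector z-axis (col 2 of R) = (0.1294,-0.2241,-0.9659)
R[0][2] = 0.1294

0.129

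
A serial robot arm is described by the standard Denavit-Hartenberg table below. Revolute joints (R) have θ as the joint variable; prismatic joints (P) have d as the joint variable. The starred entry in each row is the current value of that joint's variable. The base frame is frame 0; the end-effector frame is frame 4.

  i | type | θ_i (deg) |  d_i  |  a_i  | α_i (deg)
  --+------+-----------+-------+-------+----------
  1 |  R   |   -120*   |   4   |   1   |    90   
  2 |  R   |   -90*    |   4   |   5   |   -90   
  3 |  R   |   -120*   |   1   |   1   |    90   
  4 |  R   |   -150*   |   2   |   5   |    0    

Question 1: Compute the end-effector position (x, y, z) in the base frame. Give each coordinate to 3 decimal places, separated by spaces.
after link 1: o_1 = (-0.5000, -0.8660, 4.0000)
after link 2: o_2 = (-3.9641, 1.1340, -1.0000)
after link 3: o_3 = (-5.2141, 0.7010, -0.5000)
after link 4: o_4 = (0.1495, 0.4910, -0.9330)

0.150 0.491 -0.933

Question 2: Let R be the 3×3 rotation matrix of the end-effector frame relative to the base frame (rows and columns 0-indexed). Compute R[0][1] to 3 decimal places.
End-effector y-axis (col 1 of R) = (0.0580,0.9665,0.2500)
R[0][1] = 0.0580

0.058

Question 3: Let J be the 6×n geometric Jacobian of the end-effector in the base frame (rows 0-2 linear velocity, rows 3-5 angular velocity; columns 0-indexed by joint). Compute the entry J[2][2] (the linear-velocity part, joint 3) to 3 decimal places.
axis z_2 = (-0.5000,-0.8660,0.0000); lever o_n−o_2 = (4.1136,-0.6429,0.0670)
cross product → J_v[:, 2] = (-0.0580,0.0335,3.8840)
J_ω[:, 2] = z_2
entry J[2][2] = 3.8840

3.884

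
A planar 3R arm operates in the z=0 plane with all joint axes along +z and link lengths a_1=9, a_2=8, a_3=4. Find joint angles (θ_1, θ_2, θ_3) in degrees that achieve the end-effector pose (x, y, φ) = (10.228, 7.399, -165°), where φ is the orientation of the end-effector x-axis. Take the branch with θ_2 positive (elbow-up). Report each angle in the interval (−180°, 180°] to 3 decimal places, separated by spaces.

16.807 29.996 148.198

wrist centre = target − a_3·(cos φ, sin φ) = (14.0917, 8.4343)
cos θ_2 = (269.7131−9²−8²)/(2·9·8) = 0.8661; θ_2 = 29.9957° (elbow-up)
β = atan2(8.4343,14.0917) = 30.9017°; ψ = atan2(3.9995,15.9285) = 14.0950°
θ_1 = β − ψ = 16.8067°
θ_3 = φ − θ_1 − θ_2 = 148.1976° (wrapped to (-180°,180°])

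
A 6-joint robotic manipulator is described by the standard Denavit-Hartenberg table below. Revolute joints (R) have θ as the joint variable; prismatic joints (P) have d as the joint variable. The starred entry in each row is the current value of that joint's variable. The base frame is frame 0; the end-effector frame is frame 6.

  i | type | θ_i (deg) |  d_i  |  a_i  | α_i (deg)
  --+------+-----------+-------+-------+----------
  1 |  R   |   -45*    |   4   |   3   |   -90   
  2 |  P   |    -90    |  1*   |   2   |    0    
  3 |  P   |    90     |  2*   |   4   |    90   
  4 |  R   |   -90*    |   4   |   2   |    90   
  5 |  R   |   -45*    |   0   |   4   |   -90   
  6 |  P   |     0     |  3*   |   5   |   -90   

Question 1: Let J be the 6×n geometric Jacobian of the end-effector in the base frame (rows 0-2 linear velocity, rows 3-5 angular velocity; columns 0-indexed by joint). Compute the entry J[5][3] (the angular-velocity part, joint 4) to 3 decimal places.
1.000

axis z_3 = (0.0000,0.0000,1.0000); lever o_n−o_3 = (-7.4142,-7.4142,-0.2426)
cross product → J_v[:, 3] = (7.4142,-7.4142,0.0000)
J_ω[:, 3] = z_3
entry J[5][3] = 1.0000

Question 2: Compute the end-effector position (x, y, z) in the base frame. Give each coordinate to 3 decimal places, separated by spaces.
after link 1: o_1 = (2.1213, -2.1213, 4.0000)
after link 2: o_2 = (2.8284, -1.4142, 6.0000)
after link 3: o_3 = (7.0711, -2.8284, 6.0000)
after link 4: o_4 = (5.6569, -4.2426, 10.0000)
after link 5: o_5 = (3.6569, -6.2426, 7.1716)
after link 6: o_6 = (-0.3431, -10.2426, 5.7574)

-0.343 -10.243 5.757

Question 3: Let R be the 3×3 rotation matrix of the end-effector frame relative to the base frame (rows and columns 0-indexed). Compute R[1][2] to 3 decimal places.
-0.707

End-effector z-axis (col 2 of R) = (0.7071,-0.7071,0.0000)
R[1][2] = -0.7071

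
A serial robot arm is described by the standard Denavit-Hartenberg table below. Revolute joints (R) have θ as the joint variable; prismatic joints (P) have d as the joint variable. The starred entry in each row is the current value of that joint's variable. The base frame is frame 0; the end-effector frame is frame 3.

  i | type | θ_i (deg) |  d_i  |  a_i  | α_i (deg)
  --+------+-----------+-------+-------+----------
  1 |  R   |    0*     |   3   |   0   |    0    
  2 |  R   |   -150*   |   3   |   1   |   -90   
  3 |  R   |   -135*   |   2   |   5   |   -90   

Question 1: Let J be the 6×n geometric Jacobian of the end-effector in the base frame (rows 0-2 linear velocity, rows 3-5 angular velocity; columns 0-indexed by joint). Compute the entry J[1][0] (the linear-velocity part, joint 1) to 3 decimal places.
axis z_0 = ẑ; lever o_n−o_0 = (3.1958,-0.4643,9.5355)
cross product → J_v[:, 0] = (0.4643,3.1958,-0.0000)
J_ω[:, 0] = z_0
entry J[1][0] = 3.1958

3.196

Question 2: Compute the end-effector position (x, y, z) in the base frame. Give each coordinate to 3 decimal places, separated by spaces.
after link 1: o_1 = (0.0000, 0.0000, 3.0000)
after link 2: o_2 = (-0.8660, -0.5000, 6.0000)
after link 3: o_3 = (3.1958, -0.4643, 9.5355)

3.196 -0.464 9.536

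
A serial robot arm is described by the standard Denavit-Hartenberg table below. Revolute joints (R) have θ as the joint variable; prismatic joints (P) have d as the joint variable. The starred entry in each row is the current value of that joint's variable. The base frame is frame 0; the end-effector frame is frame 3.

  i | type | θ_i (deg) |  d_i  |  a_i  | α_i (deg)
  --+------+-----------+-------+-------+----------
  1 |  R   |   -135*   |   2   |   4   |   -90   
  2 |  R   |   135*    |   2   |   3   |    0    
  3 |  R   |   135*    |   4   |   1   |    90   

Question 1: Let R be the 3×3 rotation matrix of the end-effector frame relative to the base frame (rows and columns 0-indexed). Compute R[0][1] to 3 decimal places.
0.707

End-effector y-axis (col 1 of R) = (0.7071,-0.7071,0.0000)
R[0][1] = 0.7071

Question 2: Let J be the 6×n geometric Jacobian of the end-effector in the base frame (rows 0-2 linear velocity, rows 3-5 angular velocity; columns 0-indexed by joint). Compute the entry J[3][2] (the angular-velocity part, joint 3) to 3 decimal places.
axis z_2 = (0.7071,-0.7071,0.0000); lever o_n−o_2 = (2.8284,-2.8284,1.0000)
cross product → J_v[:, 2] = (-0.7071,-0.7071,0.0000)
J_ω[:, 2] = z_2
entry J[3][2] = 0.7071

0.707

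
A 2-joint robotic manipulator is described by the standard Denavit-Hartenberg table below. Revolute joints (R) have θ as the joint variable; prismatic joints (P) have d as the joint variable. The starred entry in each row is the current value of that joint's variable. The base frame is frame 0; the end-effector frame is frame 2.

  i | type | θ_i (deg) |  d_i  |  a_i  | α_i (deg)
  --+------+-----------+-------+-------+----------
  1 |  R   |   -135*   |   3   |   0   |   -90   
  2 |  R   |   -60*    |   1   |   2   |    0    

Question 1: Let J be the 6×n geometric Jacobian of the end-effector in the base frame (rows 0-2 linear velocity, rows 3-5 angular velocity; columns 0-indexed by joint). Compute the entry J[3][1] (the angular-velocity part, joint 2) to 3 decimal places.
0.707

axis z_1 = (0.7071,-0.7071,0.0000); lever o_n−o_1 = (-0.0000,-1.4142,1.7321)
cross product → J_v[:, 1] = (-1.2247,-1.2247,-1.0000)
J_ω[:, 1] = z_1
entry J[3][1] = 0.7071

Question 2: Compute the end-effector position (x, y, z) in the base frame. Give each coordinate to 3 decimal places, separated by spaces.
-0.000 -1.414 4.732

after link 1: o_1 = (0.0000, 0.0000, 3.0000)
after link 2: o_2 = (-0.0000, -1.4142, 4.7321)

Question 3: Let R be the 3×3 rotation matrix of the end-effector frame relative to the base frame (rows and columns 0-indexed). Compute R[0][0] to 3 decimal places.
-0.354

End-effector x-axis (col 0 of R) = (-0.3536,-0.3536,0.8660)
R[0][0] = -0.3536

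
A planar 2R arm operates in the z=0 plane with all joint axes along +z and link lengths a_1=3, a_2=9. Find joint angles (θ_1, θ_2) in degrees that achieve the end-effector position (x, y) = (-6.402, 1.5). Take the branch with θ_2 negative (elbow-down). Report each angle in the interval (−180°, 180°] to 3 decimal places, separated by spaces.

-56.376 -149.998

cos θ_2 = (43.2356−3²−9²)/(2·3·9) = -0.8660; θ_2 = -149.9979° (elbow-down)
β = atan2(1.5000,-6.4020) = 166.8134°; ψ = atan2(-4.5003,-4.7941) = -136.8105°
θ_1 = β − ψ = 303.6238°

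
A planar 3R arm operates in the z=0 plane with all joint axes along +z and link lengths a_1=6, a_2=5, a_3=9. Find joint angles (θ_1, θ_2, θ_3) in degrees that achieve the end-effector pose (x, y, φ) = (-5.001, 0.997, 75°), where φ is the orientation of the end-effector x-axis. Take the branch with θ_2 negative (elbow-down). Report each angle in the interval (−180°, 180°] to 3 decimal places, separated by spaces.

wrist centre = target − a_3·(cos φ, sin φ) = (-7.3304, -7.6963)
cos θ_2 = (112.9679−6²−5²)/(2·6·5) = 0.8661; θ_2 = -29.9879° (elbow-down)
β = atan2(-7.6963,-7.3304) = -133.6049°; ψ = atan2(-2.4991,10.3307) = -13.5991°
θ_1 = β − ψ = -120.0058°
θ_3 = φ − θ_1 − θ_2 = -135.0064° (wrapped to (-180°,180°])

-120.006 -29.988 -135.006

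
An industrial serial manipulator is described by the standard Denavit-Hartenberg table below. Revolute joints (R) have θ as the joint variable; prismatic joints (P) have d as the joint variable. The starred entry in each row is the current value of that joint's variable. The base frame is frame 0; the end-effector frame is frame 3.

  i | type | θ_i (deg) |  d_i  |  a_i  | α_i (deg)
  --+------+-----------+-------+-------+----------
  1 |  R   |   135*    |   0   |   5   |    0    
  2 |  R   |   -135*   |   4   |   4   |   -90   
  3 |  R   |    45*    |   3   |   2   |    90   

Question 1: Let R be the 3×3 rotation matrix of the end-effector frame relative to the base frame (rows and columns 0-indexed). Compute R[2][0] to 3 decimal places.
-0.707

End-effector x-axis (col 0 of R) = (0.7071,0.0000,-0.7071)
R[2][0] = -0.7071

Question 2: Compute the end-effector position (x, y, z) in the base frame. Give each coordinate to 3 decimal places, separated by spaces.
after link 1: o_1 = (-3.5355, 3.5355, 0.0000)
after link 2: o_2 = (0.4645, 3.5355, 4.0000)
after link 3: o_3 = (1.8787, 6.5355, 2.5858)

1.879 6.536 2.586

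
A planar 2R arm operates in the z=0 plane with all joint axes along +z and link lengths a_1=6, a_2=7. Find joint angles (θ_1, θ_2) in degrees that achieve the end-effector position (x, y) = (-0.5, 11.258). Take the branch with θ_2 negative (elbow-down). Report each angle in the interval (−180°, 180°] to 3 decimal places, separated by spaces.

cos θ_2 = (126.9926−6²−7²)/(2·6·7) = 0.4999; θ_2 = -60.0059° (elbow-down)
β = atan2(11.2580,-0.5000) = 92.5430°; ψ = atan2(-6.0625,9.4994) = -32.5462°
θ_1 = β − ψ = 125.0892°

125.089 -60.006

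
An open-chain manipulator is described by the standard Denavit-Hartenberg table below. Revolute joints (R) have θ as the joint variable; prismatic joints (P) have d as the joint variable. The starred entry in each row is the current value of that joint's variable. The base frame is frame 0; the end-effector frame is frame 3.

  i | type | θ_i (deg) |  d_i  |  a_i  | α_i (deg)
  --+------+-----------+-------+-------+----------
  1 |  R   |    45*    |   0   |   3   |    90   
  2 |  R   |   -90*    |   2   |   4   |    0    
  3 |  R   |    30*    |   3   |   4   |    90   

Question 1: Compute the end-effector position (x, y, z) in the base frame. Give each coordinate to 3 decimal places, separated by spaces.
7.071 -0.000 -7.464

after link 1: o_1 = (2.1213, 2.1213, 0.0000)
after link 2: o_2 = (3.5355, 0.7071, -4.0000)
after link 3: o_3 = (7.0711, -0.0000, -7.4641)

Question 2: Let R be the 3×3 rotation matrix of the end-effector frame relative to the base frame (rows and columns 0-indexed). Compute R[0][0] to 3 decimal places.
End-effector x-axis (col 0 of R) = (0.3536,0.3536,-0.8660)
R[0][0] = 0.3536

0.354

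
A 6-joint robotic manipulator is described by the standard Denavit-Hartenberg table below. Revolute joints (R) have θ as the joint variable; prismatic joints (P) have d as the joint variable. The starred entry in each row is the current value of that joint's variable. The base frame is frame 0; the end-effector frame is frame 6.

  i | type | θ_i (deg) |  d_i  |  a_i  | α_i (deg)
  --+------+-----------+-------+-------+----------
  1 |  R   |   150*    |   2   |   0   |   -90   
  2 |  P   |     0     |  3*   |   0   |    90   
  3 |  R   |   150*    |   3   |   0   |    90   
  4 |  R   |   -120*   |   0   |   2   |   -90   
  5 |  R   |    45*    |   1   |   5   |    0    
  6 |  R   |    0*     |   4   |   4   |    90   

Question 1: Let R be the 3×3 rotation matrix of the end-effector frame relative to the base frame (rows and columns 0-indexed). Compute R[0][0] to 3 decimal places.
0.436

End-effector x-axis (col 0 of R) = (0.4356,0.6597,-0.6124)
R[0][0] = 0.4356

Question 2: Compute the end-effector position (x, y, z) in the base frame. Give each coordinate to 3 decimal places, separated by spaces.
4.085 0.456 -4.743

after link 1: o_1 = (0.0000, 0.0000, 2.0000)
after link 2: o_2 = (-1.5000, -2.5981, 2.0000)
after link 3: o_3 = (-1.5000, -2.5981, 5.0000)
after link 4: o_4 = (-2.0000, -1.7321, 3.2679)
after link 5: o_5 = (0.6110, 0.8166, -0.2939)
after link 6: o_6 = (4.0854, 0.4556, -4.7434)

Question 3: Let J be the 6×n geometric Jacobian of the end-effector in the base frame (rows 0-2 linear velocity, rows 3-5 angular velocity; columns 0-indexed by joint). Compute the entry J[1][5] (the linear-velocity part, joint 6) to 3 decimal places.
0.189

axis z_5 = (0.4330,-0.7500,-0.5000); lever o_n−o_5 = (3.4744,-0.3610,-4.4495)
cross product → J_v[:, 5] = (3.1566,0.1895,2.4495)
J_ω[:, 5] = z_5
entry J[1][5] = 0.1895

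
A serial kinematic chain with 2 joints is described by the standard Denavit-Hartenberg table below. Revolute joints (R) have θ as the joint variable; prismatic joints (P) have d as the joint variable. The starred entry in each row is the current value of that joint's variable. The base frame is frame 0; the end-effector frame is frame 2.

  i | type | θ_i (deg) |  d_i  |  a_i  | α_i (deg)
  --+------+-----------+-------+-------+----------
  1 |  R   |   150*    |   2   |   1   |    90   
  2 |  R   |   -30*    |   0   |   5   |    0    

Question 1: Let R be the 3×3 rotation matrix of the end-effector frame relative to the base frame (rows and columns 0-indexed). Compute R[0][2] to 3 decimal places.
End-effector z-axis (col 2 of R) = (0.5000,0.8660,0.0000)
R[0][2] = 0.5000

0.500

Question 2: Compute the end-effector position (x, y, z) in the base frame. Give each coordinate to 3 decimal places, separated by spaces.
after link 1: o_1 = (-0.8660, 0.5000, 2.0000)
after link 2: o_2 = (-4.6160, 2.6651, -0.5000)

-4.616 2.665 -0.500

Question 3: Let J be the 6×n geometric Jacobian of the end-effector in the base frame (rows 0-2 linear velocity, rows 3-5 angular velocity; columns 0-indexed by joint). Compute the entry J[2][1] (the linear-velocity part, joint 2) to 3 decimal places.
4.330

axis z_1 = (0.5000,0.8660,0.0000); lever o_n−o_1 = (-3.7500,2.1651,-2.5000)
cross product → J_v[:, 1] = (-2.1651,1.2500,4.3301)
J_ω[:, 1] = z_1
entry J[2][1] = 4.3301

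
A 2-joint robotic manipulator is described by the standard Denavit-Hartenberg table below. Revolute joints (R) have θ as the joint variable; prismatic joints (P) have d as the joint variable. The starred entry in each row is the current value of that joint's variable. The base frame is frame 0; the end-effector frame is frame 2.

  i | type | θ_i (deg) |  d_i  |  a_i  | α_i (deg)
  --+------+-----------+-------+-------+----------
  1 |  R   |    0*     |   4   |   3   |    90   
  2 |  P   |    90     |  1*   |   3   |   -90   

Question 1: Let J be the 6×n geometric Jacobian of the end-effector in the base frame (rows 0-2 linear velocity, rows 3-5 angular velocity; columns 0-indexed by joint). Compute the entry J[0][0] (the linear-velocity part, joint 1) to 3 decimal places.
axis z_0 = ẑ; lever o_n−o_0 = (3.0000,-1.0000,7.0000)
cross product → J_v[:, 0] = (1.0000,3.0000,-0.0000)
J_ω[:, 0] = z_0
entry J[0][0] = 1.0000

1.000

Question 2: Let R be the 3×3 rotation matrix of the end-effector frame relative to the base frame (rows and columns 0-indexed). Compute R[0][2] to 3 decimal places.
-1.000

End-effector z-axis (col 2 of R) = (-1.0000,-0.0000,0.0000)
R[0][2] = -1.0000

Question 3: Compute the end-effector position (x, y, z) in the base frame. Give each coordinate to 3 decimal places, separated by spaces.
after link 1: o_1 = (3.0000, 0.0000, 4.0000)
after link 2: o_2 = (3.0000, -1.0000, 7.0000)

3.000 -1.000 7.000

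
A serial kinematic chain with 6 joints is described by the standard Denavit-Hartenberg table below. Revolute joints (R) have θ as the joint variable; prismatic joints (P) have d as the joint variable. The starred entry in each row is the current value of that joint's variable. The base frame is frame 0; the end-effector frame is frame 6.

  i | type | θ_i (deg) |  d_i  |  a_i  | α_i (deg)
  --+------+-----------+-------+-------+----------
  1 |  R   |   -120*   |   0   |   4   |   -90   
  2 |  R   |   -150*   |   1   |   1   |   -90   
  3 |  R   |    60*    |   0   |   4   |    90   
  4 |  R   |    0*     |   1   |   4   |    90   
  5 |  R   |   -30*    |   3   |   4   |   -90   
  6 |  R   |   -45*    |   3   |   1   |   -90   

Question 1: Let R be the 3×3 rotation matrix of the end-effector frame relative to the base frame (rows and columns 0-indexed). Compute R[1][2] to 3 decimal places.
End-effector z-axis (col 2 of R) = (-0.7891,0.0474,0.6124)
R[1][2] = 0.0474

0.047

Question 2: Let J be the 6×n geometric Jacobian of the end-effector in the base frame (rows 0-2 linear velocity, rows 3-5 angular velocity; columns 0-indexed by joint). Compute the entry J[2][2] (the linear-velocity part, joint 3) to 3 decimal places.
axis z_2 = (-0.2500,-0.4330,0.8660); lever o_n−o_2 = (-5.3106,13.0724,0.7226)
cross product → J_v[:, 2] = (-11.6339,-4.4185,-5.5677)
J_ω[:, 2] = z_2
entry J[2][2] = -5.5677

-5.568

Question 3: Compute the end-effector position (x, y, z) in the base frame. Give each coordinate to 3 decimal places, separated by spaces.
after link 1: o_1 = (-2.0000, -3.4641, 0.0000)
after link 2: o_2 = (-0.7010, -3.2141, 0.5000)
after link 3: o_3 = (-2.8349, 0.0179, 1.5000)
after link 4: o_4 = (-4.1609, 3.6495, 2.9330)
after link 5: o_5 = (-6.8750, 6.9486, 0.3349)
after link 6: o_6 = (-6.0116, 9.8583, 1.2226)

-6.012 9.858 1.223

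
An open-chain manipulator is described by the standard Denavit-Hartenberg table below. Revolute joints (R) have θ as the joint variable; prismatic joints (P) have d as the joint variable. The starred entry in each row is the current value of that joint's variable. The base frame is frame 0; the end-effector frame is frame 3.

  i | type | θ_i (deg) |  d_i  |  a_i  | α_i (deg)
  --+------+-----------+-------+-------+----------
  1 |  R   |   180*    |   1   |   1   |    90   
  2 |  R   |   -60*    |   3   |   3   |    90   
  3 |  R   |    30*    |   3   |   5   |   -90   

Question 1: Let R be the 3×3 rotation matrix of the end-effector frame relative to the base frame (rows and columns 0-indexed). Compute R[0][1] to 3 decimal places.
End-effector y-axis (col 1 of R) = (-0.8660,0.0000,0.5000)
R[0][1] = -0.8660

-0.866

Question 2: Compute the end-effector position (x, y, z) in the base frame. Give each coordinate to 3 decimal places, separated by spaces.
after link 1: o_1 = (-1.0000, 0.0000, 1.0000)
after link 2: o_2 = (-2.5000, 3.0000, -1.5981)
after link 3: o_3 = (-2.0670, 5.5000, -6.8481)

-2.067 5.500 -6.848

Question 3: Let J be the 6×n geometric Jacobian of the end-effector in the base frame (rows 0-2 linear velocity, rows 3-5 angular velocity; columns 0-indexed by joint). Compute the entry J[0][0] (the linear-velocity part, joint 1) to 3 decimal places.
axis z_0 = ẑ; lever o_n−o_0 = (-2.0670,5.5000,-6.8481)
cross product → J_v[:, 0] = (-5.5000,-2.0670,0.0000)
J_ω[:, 0] = z_0
entry J[0][0] = -5.5000

-5.500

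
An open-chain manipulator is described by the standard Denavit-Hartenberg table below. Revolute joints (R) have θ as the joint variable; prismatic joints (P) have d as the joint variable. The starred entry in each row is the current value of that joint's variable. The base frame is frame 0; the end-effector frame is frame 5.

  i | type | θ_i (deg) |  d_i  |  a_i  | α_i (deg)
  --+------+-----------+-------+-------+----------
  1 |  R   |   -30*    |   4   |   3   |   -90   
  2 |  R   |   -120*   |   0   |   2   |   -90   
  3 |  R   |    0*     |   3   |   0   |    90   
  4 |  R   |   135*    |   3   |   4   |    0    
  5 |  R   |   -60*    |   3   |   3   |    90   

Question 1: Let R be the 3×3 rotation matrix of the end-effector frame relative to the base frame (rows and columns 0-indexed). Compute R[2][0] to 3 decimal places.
End-effector x-axis (col 0 of R) = (0.6124,-0.3536,0.7071)
R[2][0] = 0.7071

0.707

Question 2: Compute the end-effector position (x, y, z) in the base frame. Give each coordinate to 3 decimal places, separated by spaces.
after link 1: o_1 = (2.5981, -1.5000, 4.0000)
after link 2: o_2 = (1.7321, -1.0000, 5.7321)
after link 3: o_3 = (3.9821, -2.2990, 7.2321)
after link 4: o_4 = (8.8281, -1.6328, 6.1968)
after link 5: o_5 = (12.1652, -0.0954, 8.3181)

12.165 -0.095 8.318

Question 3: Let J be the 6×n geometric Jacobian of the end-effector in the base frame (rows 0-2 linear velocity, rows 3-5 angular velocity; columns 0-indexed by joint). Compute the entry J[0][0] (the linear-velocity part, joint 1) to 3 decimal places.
0.095

axis z_0 = ẑ; lever o_n−o_0 = (12.1652,-0.0954,8.3181)
cross product → J_v[:, 0] = (0.0954,12.1652,-0.0000)
J_ω[:, 0] = z_0
entry J[0][0] = 0.0954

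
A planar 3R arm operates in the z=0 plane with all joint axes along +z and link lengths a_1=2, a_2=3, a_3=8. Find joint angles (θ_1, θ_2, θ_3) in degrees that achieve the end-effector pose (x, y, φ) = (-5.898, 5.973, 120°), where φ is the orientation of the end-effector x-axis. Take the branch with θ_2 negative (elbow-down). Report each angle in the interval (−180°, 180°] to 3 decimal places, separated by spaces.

wrist centre = target − a_3·(cos φ, sin φ) = (-1.8980, -0.9552)
cos θ_2 = (4.5148−2²−3²)/(2·2·3) = -0.7071; θ_2 = -134.9993° (elbow-down)
β = atan2(-0.9552,-1.8980) = -153.2853°; ψ = atan2(-2.1213,-0.1213) = -93.2725°
θ_1 = β − ψ = -60.0128°
θ_3 = φ − θ_1 − θ_2 = -44.9879° (wrapped to (-180°,180°])

-60.013 -134.999 -44.988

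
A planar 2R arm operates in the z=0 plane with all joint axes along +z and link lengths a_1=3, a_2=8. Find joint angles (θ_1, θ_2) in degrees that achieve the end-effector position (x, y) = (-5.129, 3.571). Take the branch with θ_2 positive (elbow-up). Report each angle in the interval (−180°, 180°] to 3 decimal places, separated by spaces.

cos θ_2 = (39.0587−3²−8²)/(2·3·8) = -0.7071; θ_2 = 135.0003° (elbow-up)
β = atan2(3.5710,-5.1290) = 145.1529°; ψ = atan2(5.6568,-2.6569) = 115.1584°
θ_1 = β − ψ = 29.9945°

29.995 135.000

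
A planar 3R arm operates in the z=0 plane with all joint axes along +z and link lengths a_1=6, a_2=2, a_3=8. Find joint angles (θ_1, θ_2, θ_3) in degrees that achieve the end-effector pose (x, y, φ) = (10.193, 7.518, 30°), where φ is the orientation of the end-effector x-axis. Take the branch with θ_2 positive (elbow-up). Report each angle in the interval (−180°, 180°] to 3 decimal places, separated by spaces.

29.995 134.980 -134.975

wrist centre = target − a_3·(cos φ, sin φ) = (3.2648, 3.5180)
cos θ_2 = (23.0352−6²−2²)/(2·6·2) = -0.7069; θ_2 = 134.9805° (elbow-up)
β = atan2(3.5180,3.2648) = 47.1379°; ψ = atan2(1.4147,4.5863) = 17.1431°
θ_1 = β − ψ = 29.9948°
θ_3 = φ − θ_1 − θ_2 = -134.9753° (wrapped to (-180°,180°])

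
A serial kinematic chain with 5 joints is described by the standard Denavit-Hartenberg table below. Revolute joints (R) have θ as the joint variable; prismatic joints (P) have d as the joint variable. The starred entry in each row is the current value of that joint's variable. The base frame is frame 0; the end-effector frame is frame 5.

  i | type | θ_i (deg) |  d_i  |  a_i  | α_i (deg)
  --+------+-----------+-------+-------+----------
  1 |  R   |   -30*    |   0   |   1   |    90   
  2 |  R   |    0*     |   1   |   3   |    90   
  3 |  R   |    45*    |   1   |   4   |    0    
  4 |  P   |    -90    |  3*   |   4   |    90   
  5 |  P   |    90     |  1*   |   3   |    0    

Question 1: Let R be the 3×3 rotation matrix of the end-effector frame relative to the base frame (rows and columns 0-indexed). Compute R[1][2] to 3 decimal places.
0.966

End-effector z-axis (col 2 of R) = (-0.2588,0.9659,-0.0000)
R[1][2] = 0.9659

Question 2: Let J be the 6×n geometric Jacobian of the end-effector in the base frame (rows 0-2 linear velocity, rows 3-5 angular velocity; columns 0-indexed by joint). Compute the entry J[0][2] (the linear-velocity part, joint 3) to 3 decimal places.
axis z_2 = (-0.0000,-0.0000,-1.0000); lever o_n−o_2 = (4.6402,-1.8625,-7.0000)
cross product → J_v[:, 2] = (-1.8625,-4.6402,0.0000)
J_ω[:, 2] = z_2
entry J[0][2] = -1.8625

-1.863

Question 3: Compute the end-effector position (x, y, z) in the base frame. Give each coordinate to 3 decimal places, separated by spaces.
after link 1: o_1 = (0.8660, -0.5000, 0.0000)
after link 2: o_2 = (2.9641, -2.8660, 0.0000)
after link 3: o_3 = (3.9994, -6.7297, -1.0000)
after link 4: o_4 = (7.8631, -5.6945, -4.0000)
after link 5: o_5 = (7.6043, -4.7285, -7.0000)

7.604 -4.729 -7.000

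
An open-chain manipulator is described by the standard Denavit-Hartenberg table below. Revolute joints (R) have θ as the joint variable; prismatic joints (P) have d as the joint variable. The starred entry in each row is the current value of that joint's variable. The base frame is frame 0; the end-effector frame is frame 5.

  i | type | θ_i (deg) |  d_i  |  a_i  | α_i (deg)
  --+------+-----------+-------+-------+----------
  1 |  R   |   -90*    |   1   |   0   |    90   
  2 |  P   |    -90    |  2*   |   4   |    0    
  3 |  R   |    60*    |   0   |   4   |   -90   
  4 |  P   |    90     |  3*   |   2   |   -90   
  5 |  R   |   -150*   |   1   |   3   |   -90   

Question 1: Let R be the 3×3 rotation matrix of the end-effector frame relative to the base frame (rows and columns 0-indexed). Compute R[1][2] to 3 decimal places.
-0.433

End-effector z-axis (col 2 of R) = (0.5000,-0.4330,0.7500)
R[1][2] = -0.4330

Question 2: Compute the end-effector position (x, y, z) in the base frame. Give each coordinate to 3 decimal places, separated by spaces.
-2.598 -4.848 -0.603

after link 1: o_1 = (0.0000, 0.0000, 1.0000)
after link 2: o_2 = (-2.0000, -0.0000, -3.0000)
after link 3: o_3 = (-2.0000, -3.4641, -5.0000)
after link 4: o_4 = (-0.0000, -4.9641, -2.4019)
after link 5: o_5 = (-2.5981, -4.8481, -0.6029)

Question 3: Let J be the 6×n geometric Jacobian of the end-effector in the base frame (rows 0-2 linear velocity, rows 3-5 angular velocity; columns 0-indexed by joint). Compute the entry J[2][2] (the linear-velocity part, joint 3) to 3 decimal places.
4.848

axis z_2 = (-1.0000,-0.0000,0.0000); lever o_n−o_2 = (-0.5981,-4.8481,2.3971)
cross product → J_v[:, 2] = (0.0000,2.3971,4.8481)
J_ω[:, 2] = z_2
entry J[2][2] = 4.8481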